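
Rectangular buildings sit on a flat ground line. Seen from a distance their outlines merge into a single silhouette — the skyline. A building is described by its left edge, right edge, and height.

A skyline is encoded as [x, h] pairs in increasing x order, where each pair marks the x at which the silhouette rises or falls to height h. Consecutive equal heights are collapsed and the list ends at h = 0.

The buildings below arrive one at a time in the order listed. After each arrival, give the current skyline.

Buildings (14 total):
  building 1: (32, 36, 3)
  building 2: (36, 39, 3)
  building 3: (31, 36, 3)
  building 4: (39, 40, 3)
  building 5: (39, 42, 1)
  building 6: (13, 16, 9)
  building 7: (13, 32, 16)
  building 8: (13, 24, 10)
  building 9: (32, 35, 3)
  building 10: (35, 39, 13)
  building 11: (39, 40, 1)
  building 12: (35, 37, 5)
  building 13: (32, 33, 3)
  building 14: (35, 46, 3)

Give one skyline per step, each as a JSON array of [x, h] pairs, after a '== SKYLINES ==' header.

== SKYLINES ==
[[32,3],[36,0]]
[[32,3],[39,0]]
[[31,3],[39,0]]
[[31,3],[40,0]]
[[31,3],[40,1],[42,0]]
[[13,9],[16,0],[31,3],[40,1],[42,0]]
[[13,16],[32,3],[40,1],[42,0]]
[[13,16],[32,3],[40,1],[42,0]]
[[13,16],[32,3],[40,1],[42,0]]
[[13,16],[32,3],[35,13],[39,3],[40,1],[42,0]]
[[13,16],[32,3],[35,13],[39,3],[40,1],[42,0]]
[[13,16],[32,3],[35,13],[39,3],[40,1],[42,0]]
[[13,16],[32,3],[35,13],[39,3],[40,1],[42,0]]
[[13,16],[32,3],[35,13],[39,3],[46,0]]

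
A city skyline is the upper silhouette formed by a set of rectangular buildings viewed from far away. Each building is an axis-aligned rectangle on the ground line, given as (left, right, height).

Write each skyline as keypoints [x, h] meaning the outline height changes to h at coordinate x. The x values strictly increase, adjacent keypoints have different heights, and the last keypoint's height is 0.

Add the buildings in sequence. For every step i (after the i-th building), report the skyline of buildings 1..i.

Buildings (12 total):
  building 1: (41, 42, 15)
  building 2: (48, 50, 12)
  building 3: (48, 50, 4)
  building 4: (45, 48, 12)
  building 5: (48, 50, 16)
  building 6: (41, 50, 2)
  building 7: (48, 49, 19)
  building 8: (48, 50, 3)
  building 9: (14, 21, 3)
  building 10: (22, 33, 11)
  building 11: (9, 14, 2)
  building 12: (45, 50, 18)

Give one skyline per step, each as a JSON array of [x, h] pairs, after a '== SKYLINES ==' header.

== SKYLINES ==
[[41,15],[42,0]]
[[41,15],[42,0],[48,12],[50,0]]
[[41,15],[42,0],[48,12],[50,0]]
[[41,15],[42,0],[45,12],[50,0]]
[[41,15],[42,0],[45,12],[48,16],[50,0]]
[[41,15],[42,2],[45,12],[48,16],[50,0]]
[[41,15],[42,2],[45,12],[48,19],[49,16],[50,0]]
[[41,15],[42,2],[45,12],[48,19],[49,16],[50,0]]
[[14,3],[21,0],[41,15],[42,2],[45,12],[48,19],[49,16],[50,0]]
[[14,3],[21,0],[22,11],[33,0],[41,15],[42,2],[45,12],[48,19],[49,16],[50,0]]
[[9,2],[14,3],[21,0],[22,11],[33,0],[41,15],[42,2],[45,12],[48,19],[49,16],[50,0]]
[[9,2],[14,3],[21,0],[22,11],[33,0],[41,15],[42,2],[45,18],[48,19],[49,18],[50,0]]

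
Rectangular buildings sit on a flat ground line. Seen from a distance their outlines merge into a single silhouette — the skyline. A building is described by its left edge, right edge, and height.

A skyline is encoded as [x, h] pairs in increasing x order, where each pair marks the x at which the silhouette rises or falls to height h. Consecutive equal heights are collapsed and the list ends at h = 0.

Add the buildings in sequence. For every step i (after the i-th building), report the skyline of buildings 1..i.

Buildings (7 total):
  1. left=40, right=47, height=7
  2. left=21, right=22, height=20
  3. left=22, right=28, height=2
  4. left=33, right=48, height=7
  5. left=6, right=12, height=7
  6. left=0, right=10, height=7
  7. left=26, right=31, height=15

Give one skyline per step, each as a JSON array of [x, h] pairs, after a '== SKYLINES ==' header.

== SKYLINES ==
[[40,7],[47,0]]
[[21,20],[22,0],[40,7],[47,0]]
[[21,20],[22,2],[28,0],[40,7],[47,0]]
[[21,20],[22,2],[28,0],[33,7],[48,0]]
[[6,7],[12,0],[21,20],[22,2],[28,0],[33,7],[48,0]]
[[0,7],[12,0],[21,20],[22,2],[28,0],[33,7],[48,0]]
[[0,7],[12,0],[21,20],[22,2],[26,15],[31,0],[33,7],[48,0]]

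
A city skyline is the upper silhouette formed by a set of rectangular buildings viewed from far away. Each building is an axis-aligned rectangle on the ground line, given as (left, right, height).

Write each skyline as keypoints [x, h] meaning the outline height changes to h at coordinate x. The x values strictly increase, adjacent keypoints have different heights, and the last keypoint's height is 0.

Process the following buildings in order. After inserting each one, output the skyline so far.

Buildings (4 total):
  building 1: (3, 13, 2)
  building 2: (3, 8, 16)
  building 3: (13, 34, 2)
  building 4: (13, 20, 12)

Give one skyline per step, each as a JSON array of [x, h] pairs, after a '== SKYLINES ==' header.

== SKYLINES ==
[[3,2],[13,0]]
[[3,16],[8,2],[13,0]]
[[3,16],[8,2],[34,0]]
[[3,16],[8,2],[13,12],[20,2],[34,0]]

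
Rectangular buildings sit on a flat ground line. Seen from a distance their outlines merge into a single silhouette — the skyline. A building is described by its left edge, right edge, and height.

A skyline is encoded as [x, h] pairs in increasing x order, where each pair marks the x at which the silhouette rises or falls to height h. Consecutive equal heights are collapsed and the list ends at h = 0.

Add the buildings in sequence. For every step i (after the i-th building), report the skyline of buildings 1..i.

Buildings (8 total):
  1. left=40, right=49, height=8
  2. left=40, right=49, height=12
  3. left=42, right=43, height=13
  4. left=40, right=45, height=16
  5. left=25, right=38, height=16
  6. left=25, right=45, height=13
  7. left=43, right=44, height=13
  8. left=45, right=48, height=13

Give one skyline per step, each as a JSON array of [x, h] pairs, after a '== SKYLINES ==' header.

== SKYLINES ==
[[40,8],[49,0]]
[[40,12],[49,0]]
[[40,12],[42,13],[43,12],[49,0]]
[[40,16],[45,12],[49,0]]
[[25,16],[38,0],[40,16],[45,12],[49,0]]
[[25,16],[38,13],[40,16],[45,12],[49,0]]
[[25,16],[38,13],[40,16],[45,12],[49,0]]
[[25,16],[38,13],[40,16],[45,13],[48,12],[49,0]]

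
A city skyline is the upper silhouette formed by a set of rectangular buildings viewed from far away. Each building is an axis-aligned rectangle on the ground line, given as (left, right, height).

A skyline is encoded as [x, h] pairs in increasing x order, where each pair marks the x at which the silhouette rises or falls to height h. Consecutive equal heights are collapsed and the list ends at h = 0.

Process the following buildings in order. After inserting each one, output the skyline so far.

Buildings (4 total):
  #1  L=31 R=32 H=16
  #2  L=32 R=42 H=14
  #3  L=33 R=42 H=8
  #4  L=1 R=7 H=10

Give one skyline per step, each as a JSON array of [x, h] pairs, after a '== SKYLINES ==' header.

== SKYLINES ==
[[31,16],[32,0]]
[[31,16],[32,14],[42,0]]
[[31,16],[32,14],[42,0]]
[[1,10],[7,0],[31,16],[32,14],[42,0]]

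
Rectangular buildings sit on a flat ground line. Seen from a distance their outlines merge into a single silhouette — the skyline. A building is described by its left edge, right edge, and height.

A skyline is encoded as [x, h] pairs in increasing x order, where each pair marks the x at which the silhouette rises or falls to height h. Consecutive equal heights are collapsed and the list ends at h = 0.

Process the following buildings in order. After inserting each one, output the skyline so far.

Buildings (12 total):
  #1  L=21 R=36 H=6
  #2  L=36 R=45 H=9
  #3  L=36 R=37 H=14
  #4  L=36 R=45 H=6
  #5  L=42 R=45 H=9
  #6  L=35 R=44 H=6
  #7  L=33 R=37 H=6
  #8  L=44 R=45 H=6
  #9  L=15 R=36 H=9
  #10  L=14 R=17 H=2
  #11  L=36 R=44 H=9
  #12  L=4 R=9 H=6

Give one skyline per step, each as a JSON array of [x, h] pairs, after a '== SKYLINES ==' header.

== SKYLINES ==
[[21,6],[36,0]]
[[21,6],[36,9],[45,0]]
[[21,6],[36,14],[37,9],[45,0]]
[[21,6],[36,14],[37,9],[45,0]]
[[21,6],[36,14],[37,9],[45,0]]
[[21,6],[36,14],[37,9],[45,0]]
[[21,6],[36,14],[37,9],[45,0]]
[[21,6],[36,14],[37,9],[45,0]]
[[15,9],[36,14],[37,9],[45,0]]
[[14,2],[15,9],[36,14],[37,9],[45,0]]
[[14,2],[15,9],[36,14],[37,9],[45,0]]
[[4,6],[9,0],[14,2],[15,9],[36,14],[37,9],[45,0]]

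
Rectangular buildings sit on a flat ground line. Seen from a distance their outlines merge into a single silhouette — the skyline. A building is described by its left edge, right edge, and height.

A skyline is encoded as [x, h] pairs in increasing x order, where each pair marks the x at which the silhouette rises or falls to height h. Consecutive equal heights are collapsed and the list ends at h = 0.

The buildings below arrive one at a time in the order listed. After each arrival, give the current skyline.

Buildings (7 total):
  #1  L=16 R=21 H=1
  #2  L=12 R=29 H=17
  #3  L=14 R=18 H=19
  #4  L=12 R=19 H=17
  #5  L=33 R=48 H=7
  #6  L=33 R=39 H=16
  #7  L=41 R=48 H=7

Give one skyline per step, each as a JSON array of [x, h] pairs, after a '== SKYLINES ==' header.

== SKYLINES ==
[[16,1],[21,0]]
[[12,17],[29,0]]
[[12,17],[14,19],[18,17],[29,0]]
[[12,17],[14,19],[18,17],[29,0]]
[[12,17],[14,19],[18,17],[29,0],[33,7],[48,0]]
[[12,17],[14,19],[18,17],[29,0],[33,16],[39,7],[48,0]]
[[12,17],[14,19],[18,17],[29,0],[33,16],[39,7],[48,0]]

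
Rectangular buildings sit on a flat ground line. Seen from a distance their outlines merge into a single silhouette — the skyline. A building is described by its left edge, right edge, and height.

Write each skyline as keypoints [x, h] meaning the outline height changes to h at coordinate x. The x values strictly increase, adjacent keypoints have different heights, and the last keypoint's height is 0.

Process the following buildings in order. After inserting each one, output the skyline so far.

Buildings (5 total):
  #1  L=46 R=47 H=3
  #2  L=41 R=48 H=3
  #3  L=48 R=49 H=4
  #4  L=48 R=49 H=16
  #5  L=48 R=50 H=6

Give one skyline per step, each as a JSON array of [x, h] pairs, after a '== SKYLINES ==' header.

== SKYLINES ==
[[46,3],[47,0]]
[[41,3],[48,0]]
[[41,3],[48,4],[49,0]]
[[41,3],[48,16],[49,0]]
[[41,3],[48,16],[49,6],[50,0]]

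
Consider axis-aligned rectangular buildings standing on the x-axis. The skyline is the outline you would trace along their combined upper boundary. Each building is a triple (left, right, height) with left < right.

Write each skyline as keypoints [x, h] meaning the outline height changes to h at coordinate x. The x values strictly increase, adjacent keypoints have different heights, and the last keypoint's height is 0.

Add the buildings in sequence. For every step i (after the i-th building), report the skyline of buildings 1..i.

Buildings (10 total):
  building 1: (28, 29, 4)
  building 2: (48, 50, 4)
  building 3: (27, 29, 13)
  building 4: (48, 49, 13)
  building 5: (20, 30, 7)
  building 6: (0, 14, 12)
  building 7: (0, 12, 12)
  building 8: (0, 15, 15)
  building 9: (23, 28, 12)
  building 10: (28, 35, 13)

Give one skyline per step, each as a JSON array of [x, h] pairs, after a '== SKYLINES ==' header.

== SKYLINES ==
[[28,4],[29,0]]
[[28,4],[29,0],[48,4],[50,0]]
[[27,13],[29,0],[48,4],[50,0]]
[[27,13],[29,0],[48,13],[49,4],[50,0]]
[[20,7],[27,13],[29,7],[30,0],[48,13],[49,4],[50,0]]
[[0,12],[14,0],[20,7],[27,13],[29,7],[30,0],[48,13],[49,4],[50,0]]
[[0,12],[14,0],[20,7],[27,13],[29,7],[30,0],[48,13],[49,4],[50,0]]
[[0,15],[15,0],[20,7],[27,13],[29,7],[30,0],[48,13],[49,4],[50,0]]
[[0,15],[15,0],[20,7],[23,12],[27,13],[29,7],[30,0],[48,13],[49,4],[50,0]]
[[0,15],[15,0],[20,7],[23,12],[27,13],[35,0],[48,13],[49,4],[50,0]]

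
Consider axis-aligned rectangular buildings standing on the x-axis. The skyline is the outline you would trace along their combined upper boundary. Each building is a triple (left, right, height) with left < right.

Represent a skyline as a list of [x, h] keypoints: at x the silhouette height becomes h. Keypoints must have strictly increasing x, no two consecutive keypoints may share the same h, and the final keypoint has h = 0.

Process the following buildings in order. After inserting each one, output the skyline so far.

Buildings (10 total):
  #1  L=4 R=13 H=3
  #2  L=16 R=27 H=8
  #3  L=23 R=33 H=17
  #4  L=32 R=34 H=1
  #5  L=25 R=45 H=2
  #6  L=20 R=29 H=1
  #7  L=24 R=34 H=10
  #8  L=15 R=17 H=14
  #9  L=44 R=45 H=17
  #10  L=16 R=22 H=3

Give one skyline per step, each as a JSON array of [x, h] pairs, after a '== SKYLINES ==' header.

== SKYLINES ==
[[4,3],[13,0]]
[[4,3],[13,0],[16,8],[27,0]]
[[4,3],[13,0],[16,8],[23,17],[33,0]]
[[4,3],[13,0],[16,8],[23,17],[33,1],[34,0]]
[[4,3],[13,0],[16,8],[23,17],[33,2],[45,0]]
[[4,3],[13,0],[16,8],[23,17],[33,2],[45,0]]
[[4,3],[13,0],[16,8],[23,17],[33,10],[34,2],[45,0]]
[[4,3],[13,0],[15,14],[17,8],[23,17],[33,10],[34,2],[45,0]]
[[4,3],[13,0],[15,14],[17,8],[23,17],[33,10],[34,2],[44,17],[45,0]]
[[4,3],[13,0],[15,14],[17,8],[23,17],[33,10],[34,2],[44,17],[45,0]]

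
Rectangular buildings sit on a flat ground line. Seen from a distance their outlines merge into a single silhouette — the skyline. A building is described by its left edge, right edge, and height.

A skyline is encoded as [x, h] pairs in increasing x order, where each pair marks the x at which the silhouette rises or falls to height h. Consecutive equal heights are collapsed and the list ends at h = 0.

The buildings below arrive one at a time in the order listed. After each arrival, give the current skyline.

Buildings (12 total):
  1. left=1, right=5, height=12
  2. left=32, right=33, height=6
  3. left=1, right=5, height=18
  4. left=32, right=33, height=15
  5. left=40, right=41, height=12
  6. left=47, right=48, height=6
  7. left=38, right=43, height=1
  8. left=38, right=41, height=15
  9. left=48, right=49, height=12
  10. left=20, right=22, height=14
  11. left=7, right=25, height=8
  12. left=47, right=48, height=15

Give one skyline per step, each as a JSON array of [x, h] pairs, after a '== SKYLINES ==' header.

== SKYLINES ==
[[1,12],[5,0]]
[[1,12],[5,0],[32,6],[33,0]]
[[1,18],[5,0],[32,6],[33,0]]
[[1,18],[5,0],[32,15],[33,0]]
[[1,18],[5,0],[32,15],[33,0],[40,12],[41,0]]
[[1,18],[5,0],[32,15],[33,0],[40,12],[41,0],[47,6],[48,0]]
[[1,18],[5,0],[32,15],[33,0],[38,1],[40,12],[41,1],[43,0],[47,6],[48,0]]
[[1,18],[5,0],[32,15],[33,0],[38,15],[41,1],[43,0],[47,6],[48,0]]
[[1,18],[5,0],[32,15],[33,0],[38,15],[41,1],[43,0],[47,6],[48,12],[49,0]]
[[1,18],[5,0],[20,14],[22,0],[32,15],[33,0],[38,15],[41,1],[43,0],[47,6],[48,12],[49,0]]
[[1,18],[5,0],[7,8],[20,14],[22,8],[25,0],[32,15],[33,0],[38,15],[41,1],[43,0],[47,6],[48,12],[49,0]]
[[1,18],[5,0],[7,8],[20,14],[22,8],[25,0],[32,15],[33,0],[38,15],[41,1],[43,0],[47,15],[48,12],[49,0]]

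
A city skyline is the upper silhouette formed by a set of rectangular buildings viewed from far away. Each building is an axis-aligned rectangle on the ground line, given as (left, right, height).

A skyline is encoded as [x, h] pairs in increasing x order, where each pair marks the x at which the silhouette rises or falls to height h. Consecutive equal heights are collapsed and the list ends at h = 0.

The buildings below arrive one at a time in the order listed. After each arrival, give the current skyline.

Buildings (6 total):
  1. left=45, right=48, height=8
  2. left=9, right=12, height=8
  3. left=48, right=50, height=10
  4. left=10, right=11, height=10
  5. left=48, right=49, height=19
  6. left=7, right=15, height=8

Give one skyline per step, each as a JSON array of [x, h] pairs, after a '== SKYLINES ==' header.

== SKYLINES ==
[[45,8],[48,0]]
[[9,8],[12,0],[45,8],[48,0]]
[[9,8],[12,0],[45,8],[48,10],[50,0]]
[[9,8],[10,10],[11,8],[12,0],[45,8],[48,10],[50,0]]
[[9,8],[10,10],[11,8],[12,0],[45,8],[48,19],[49,10],[50,0]]
[[7,8],[10,10],[11,8],[15,0],[45,8],[48,19],[49,10],[50,0]]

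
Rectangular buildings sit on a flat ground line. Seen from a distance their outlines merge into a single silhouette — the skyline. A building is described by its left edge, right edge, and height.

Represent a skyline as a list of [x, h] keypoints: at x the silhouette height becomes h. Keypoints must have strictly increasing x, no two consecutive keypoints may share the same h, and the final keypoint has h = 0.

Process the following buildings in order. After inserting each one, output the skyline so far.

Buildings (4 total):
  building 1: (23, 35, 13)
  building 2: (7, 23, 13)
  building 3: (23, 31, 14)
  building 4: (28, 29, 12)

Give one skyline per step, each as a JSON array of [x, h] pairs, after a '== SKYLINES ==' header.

== SKYLINES ==
[[23,13],[35,0]]
[[7,13],[35,0]]
[[7,13],[23,14],[31,13],[35,0]]
[[7,13],[23,14],[31,13],[35,0]]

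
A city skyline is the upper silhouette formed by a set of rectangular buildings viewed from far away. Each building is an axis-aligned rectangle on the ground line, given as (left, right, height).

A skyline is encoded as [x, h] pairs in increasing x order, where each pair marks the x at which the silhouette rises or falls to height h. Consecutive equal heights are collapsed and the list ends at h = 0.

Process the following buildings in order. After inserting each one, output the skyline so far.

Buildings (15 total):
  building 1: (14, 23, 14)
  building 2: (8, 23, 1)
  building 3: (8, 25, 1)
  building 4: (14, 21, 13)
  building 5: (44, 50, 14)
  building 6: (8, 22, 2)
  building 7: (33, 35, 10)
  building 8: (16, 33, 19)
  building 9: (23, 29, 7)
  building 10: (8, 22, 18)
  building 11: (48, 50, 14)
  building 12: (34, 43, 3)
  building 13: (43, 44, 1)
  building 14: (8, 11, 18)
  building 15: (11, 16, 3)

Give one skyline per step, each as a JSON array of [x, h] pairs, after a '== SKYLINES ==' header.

== SKYLINES ==
[[14,14],[23,0]]
[[8,1],[14,14],[23,0]]
[[8,1],[14,14],[23,1],[25,0]]
[[8,1],[14,14],[23,1],[25,0]]
[[8,1],[14,14],[23,1],[25,0],[44,14],[50,0]]
[[8,2],[14,14],[23,1],[25,0],[44,14],[50,0]]
[[8,2],[14,14],[23,1],[25,0],[33,10],[35,0],[44,14],[50,0]]
[[8,2],[14,14],[16,19],[33,10],[35,0],[44,14],[50,0]]
[[8,2],[14,14],[16,19],[33,10],[35,0],[44,14],[50,0]]
[[8,18],[16,19],[33,10],[35,0],[44,14],[50,0]]
[[8,18],[16,19],[33,10],[35,0],[44,14],[50,0]]
[[8,18],[16,19],[33,10],[35,3],[43,0],[44,14],[50,0]]
[[8,18],[16,19],[33,10],[35,3],[43,1],[44,14],[50,0]]
[[8,18],[16,19],[33,10],[35,3],[43,1],[44,14],[50,0]]
[[8,18],[16,19],[33,10],[35,3],[43,1],[44,14],[50,0]]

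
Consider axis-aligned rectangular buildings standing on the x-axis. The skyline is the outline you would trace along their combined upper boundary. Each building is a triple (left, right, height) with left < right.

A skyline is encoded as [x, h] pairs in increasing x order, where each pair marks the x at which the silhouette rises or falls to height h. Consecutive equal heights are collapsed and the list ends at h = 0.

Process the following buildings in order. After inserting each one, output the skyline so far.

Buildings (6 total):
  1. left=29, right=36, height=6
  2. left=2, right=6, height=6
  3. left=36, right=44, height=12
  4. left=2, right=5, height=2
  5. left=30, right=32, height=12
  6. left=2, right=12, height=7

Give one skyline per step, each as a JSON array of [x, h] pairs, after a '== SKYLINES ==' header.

== SKYLINES ==
[[29,6],[36,0]]
[[2,6],[6,0],[29,6],[36,0]]
[[2,6],[6,0],[29,6],[36,12],[44,0]]
[[2,6],[6,0],[29,6],[36,12],[44,0]]
[[2,6],[6,0],[29,6],[30,12],[32,6],[36,12],[44,0]]
[[2,7],[12,0],[29,6],[30,12],[32,6],[36,12],[44,0]]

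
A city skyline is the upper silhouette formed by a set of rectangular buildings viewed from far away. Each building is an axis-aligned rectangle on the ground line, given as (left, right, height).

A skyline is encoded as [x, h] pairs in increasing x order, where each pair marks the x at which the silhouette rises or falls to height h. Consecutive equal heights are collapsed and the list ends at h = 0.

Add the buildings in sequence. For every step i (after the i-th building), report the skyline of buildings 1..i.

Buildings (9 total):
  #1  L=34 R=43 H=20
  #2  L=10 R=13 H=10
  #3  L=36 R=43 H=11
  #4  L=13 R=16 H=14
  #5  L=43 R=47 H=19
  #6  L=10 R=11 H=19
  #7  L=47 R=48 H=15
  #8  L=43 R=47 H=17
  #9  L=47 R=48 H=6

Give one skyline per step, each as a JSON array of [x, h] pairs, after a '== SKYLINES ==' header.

== SKYLINES ==
[[34,20],[43,0]]
[[10,10],[13,0],[34,20],[43,0]]
[[10,10],[13,0],[34,20],[43,0]]
[[10,10],[13,14],[16,0],[34,20],[43,0]]
[[10,10],[13,14],[16,0],[34,20],[43,19],[47,0]]
[[10,19],[11,10],[13,14],[16,0],[34,20],[43,19],[47,0]]
[[10,19],[11,10],[13,14],[16,0],[34,20],[43,19],[47,15],[48,0]]
[[10,19],[11,10],[13,14],[16,0],[34,20],[43,19],[47,15],[48,0]]
[[10,19],[11,10],[13,14],[16,0],[34,20],[43,19],[47,15],[48,0]]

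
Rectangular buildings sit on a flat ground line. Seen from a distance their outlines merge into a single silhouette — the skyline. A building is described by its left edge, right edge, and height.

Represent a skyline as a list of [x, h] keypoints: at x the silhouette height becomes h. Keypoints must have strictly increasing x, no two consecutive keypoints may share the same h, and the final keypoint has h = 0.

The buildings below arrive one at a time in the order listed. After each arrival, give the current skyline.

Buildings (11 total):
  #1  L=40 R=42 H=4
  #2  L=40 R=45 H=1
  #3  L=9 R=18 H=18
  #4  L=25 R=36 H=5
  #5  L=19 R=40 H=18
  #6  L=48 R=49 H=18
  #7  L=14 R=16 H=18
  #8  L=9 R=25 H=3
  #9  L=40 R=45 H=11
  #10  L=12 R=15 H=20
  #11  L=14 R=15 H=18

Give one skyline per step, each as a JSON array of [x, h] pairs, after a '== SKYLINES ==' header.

== SKYLINES ==
[[40,4],[42,0]]
[[40,4],[42,1],[45,0]]
[[9,18],[18,0],[40,4],[42,1],[45,0]]
[[9,18],[18,0],[25,5],[36,0],[40,4],[42,1],[45,0]]
[[9,18],[18,0],[19,18],[40,4],[42,1],[45,0]]
[[9,18],[18,0],[19,18],[40,4],[42,1],[45,0],[48,18],[49,0]]
[[9,18],[18,0],[19,18],[40,4],[42,1],[45,0],[48,18],[49,0]]
[[9,18],[18,3],[19,18],[40,4],[42,1],[45,0],[48,18],[49,0]]
[[9,18],[18,3],[19,18],[40,11],[45,0],[48,18],[49,0]]
[[9,18],[12,20],[15,18],[18,3],[19,18],[40,11],[45,0],[48,18],[49,0]]
[[9,18],[12,20],[15,18],[18,3],[19,18],[40,11],[45,0],[48,18],[49,0]]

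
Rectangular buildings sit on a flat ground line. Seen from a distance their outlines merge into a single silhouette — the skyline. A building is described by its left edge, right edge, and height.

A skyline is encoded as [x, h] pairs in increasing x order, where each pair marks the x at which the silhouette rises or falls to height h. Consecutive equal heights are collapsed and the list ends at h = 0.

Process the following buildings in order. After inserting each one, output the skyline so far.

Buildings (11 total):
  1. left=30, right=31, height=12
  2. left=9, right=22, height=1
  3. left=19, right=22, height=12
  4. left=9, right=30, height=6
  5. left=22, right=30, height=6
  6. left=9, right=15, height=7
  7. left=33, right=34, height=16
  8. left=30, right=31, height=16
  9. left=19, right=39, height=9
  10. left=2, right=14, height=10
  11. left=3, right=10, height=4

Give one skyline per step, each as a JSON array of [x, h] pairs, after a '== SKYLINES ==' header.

== SKYLINES ==
[[30,12],[31,0]]
[[9,1],[22,0],[30,12],[31,0]]
[[9,1],[19,12],[22,0],[30,12],[31,0]]
[[9,6],[19,12],[22,6],[30,12],[31,0]]
[[9,6],[19,12],[22,6],[30,12],[31,0]]
[[9,7],[15,6],[19,12],[22,6],[30,12],[31,0]]
[[9,7],[15,6],[19,12],[22,6],[30,12],[31,0],[33,16],[34,0]]
[[9,7],[15,6],[19,12],[22,6],[30,16],[31,0],[33,16],[34,0]]
[[9,7],[15,6],[19,12],[22,9],[30,16],[31,9],[33,16],[34,9],[39,0]]
[[2,10],[14,7],[15,6],[19,12],[22,9],[30,16],[31,9],[33,16],[34,9],[39,0]]
[[2,10],[14,7],[15,6],[19,12],[22,9],[30,16],[31,9],[33,16],[34,9],[39,0]]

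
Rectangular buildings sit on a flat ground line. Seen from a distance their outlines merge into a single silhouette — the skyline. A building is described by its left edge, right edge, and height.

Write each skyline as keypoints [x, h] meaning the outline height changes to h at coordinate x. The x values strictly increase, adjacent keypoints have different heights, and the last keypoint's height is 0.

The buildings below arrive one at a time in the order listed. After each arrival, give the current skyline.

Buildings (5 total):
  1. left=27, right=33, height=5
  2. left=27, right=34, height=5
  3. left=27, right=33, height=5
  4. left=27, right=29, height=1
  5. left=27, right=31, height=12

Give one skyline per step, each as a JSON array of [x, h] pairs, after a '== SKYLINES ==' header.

== SKYLINES ==
[[27,5],[33,0]]
[[27,5],[34,0]]
[[27,5],[34,0]]
[[27,5],[34,0]]
[[27,12],[31,5],[34,0]]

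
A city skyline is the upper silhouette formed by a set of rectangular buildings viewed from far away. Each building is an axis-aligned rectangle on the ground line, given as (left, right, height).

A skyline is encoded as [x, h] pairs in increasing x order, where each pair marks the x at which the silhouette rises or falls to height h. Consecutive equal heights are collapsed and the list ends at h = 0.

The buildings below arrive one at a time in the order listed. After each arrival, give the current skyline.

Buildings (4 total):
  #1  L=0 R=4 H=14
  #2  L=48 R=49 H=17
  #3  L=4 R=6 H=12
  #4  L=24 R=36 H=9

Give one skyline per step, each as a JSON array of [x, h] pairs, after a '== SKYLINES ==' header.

== SKYLINES ==
[[0,14],[4,0]]
[[0,14],[4,0],[48,17],[49,0]]
[[0,14],[4,12],[6,0],[48,17],[49,0]]
[[0,14],[4,12],[6,0],[24,9],[36,0],[48,17],[49,0]]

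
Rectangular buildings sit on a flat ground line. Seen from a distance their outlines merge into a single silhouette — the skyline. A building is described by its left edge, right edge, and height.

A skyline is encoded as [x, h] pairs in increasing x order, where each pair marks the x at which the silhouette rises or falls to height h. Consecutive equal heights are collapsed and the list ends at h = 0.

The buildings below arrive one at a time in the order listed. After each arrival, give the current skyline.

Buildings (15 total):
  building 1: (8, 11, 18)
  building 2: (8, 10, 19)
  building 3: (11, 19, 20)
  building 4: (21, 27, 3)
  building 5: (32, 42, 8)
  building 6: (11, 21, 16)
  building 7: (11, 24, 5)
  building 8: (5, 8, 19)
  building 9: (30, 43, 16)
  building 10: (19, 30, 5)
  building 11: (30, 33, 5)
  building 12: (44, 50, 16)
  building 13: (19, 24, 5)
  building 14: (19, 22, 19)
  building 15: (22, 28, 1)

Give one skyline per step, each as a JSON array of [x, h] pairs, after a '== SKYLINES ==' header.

== SKYLINES ==
[[8,18],[11,0]]
[[8,19],[10,18],[11,0]]
[[8,19],[10,18],[11,20],[19,0]]
[[8,19],[10,18],[11,20],[19,0],[21,3],[27,0]]
[[8,19],[10,18],[11,20],[19,0],[21,3],[27,0],[32,8],[42,0]]
[[8,19],[10,18],[11,20],[19,16],[21,3],[27,0],[32,8],[42,0]]
[[8,19],[10,18],[11,20],[19,16],[21,5],[24,3],[27,0],[32,8],[42,0]]
[[5,19],[10,18],[11,20],[19,16],[21,5],[24,3],[27,0],[32,8],[42,0]]
[[5,19],[10,18],[11,20],[19,16],[21,5],[24,3],[27,0],[30,16],[43,0]]
[[5,19],[10,18],[11,20],[19,16],[21,5],[30,16],[43,0]]
[[5,19],[10,18],[11,20],[19,16],[21,5],[30,16],[43,0]]
[[5,19],[10,18],[11,20],[19,16],[21,5],[30,16],[43,0],[44,16],[50,0]]
[[5,19],[10,18],[11,20],[19,16],[21,5],[30,16],[43,0],[44,16],[50,0]]
[[5,19],[10,18],[11,20],[19,19],[22,5],[30,16],[43,0],[44,16],[50,0]]
[[5,19],[10,18],[11,20],[19,19],[22,5],[30,16],[43,0],[44,16],[50,0]]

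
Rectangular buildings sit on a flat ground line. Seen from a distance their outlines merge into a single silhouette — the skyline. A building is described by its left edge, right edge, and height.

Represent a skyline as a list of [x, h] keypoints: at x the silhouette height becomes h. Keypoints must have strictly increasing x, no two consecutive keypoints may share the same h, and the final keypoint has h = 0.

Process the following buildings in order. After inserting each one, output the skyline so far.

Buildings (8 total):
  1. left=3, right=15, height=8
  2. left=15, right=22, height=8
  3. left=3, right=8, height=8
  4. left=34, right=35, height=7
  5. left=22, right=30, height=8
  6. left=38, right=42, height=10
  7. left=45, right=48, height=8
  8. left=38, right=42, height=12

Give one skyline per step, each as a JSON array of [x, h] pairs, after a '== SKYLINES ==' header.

== SKYLINES ==
[[3,8],[15,0]]
[[3,8],[22,0]]
[[3,8],[22,0]]
[[3,8],[22,0],[34,7],[35,0]]
[[3,8],[30,0],[34,7],[35,0]]
[[3,8],[30,0],[34,7],[35,0],[38,10],[42,0]]
[[3,8],[30,0],[34,7],[35,0],[38,10],[42,0],[45,8],[48,0]]
[[3,8],[30,0],[34,7],[35,0],[38,12],[42,0],[45,8],[48,0]]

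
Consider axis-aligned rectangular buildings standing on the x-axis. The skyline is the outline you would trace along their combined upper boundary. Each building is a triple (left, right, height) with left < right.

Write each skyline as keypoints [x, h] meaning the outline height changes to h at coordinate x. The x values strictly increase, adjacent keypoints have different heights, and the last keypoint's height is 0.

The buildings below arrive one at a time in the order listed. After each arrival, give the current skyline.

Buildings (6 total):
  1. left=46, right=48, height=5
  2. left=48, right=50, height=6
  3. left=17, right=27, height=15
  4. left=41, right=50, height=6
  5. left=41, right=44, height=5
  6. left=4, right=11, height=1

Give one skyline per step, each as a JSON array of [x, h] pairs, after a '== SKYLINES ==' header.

== SKYLINES ==
[[46,5],[48,0]]
[[46,5],[48,6],[50,0]]
[[17,15],[27,0],[46,5],[48,6],[50,0]]
[[17,15],[27,0],[41,6],[50,0]]
[[17,15],[27,0],[41,6],[50,0]]
[[4,1],[11,0],[17,15],[27,0],[41,6],[50,0]]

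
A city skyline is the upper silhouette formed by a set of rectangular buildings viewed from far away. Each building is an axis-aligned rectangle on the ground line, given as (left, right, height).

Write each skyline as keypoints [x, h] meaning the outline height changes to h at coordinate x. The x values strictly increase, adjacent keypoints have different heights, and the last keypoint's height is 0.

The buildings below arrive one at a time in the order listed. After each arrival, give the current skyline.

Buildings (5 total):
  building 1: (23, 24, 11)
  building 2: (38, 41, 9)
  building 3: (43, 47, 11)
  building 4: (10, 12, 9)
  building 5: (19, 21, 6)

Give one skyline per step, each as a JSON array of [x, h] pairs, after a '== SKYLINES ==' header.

== SKYLINES ==
[[23,11],[24,0]]
[[23,11],[24,0],[38,9],[41,0]]
[[23,11],[24,0],[38,9],[41,0],[43,11],[47,0]]
[[10,9],[12,0],[23,11],[24,0],[38,9],[41,0],[43,11],[47,0]]
[[10,9],[12,0],[19,6],[21,0],[23,11],[24,0],[38,9],[41,0],[43,11],[47,0]]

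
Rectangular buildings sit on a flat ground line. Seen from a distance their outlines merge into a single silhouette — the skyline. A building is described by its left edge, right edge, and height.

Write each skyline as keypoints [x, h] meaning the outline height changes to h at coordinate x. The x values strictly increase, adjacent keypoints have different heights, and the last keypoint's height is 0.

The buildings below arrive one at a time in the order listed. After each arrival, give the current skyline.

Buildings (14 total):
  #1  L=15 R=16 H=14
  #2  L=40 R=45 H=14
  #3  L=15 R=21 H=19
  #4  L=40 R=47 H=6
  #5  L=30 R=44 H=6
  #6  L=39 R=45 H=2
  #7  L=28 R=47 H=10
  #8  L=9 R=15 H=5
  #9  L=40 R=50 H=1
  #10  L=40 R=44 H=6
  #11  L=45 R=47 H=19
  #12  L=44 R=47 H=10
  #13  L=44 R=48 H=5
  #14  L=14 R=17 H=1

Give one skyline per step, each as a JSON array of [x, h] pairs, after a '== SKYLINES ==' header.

== SKYLINES ==
[[15,14],[16,0]]
[[15,14],[16,0],[40,14],[45,0]]
[[15,19],[21,0],[40,14],[45,0]]
[[15,19],[21,0],[40,14],[45,6],[47,0]]
[[15,19],[21,0],[30,6],[40,14],[45,6],[47,0]]
[[15,19],[21,0],[30,6],[40,14],[45,6],[47,0]]
[[15,19],[21,0],[28,10],[40,14],[45,10],[47,0]]
[[9,5],[15,19],[21,0],[28,10],[40,14],[45,10],[47,0]]
[[9,5],[15,19],[21,0],[28,10],[40,14],[45,10],[47,1],[50,0]]
[[9,5],[15,19],[21,0],[28,10],[40,14],[45,10],[47,1],[50,0]]
[[9,5],[15,19],[21,0],[28,10],[40,14],[45,19],[47,1],[50,0]]
[[9,5],[15,19],[21,0],[28,10],[40,14],[45,19],[47,1],[50,0]]
[[9,5],[15,19],[21,0],[28,10],[40,14],[45,19],[47,5],[48,1],[50,0]]
[[9,5],[15,19],[21,0],[28,10],[40,14],[45,19],[47,5],[48,1],[50,0]]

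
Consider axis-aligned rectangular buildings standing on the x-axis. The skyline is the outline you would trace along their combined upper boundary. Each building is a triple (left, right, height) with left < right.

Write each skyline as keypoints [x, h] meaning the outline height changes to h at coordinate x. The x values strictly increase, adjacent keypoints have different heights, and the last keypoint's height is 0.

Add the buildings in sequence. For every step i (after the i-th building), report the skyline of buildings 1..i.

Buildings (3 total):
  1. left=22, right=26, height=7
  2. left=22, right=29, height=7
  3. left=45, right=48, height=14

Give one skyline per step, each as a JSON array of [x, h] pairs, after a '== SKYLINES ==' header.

== SKYLINES ==
[[22,7],[26,0]]
[[22,7],[29,0]]
[[22,7],[29,0],[45,14],[48,0]]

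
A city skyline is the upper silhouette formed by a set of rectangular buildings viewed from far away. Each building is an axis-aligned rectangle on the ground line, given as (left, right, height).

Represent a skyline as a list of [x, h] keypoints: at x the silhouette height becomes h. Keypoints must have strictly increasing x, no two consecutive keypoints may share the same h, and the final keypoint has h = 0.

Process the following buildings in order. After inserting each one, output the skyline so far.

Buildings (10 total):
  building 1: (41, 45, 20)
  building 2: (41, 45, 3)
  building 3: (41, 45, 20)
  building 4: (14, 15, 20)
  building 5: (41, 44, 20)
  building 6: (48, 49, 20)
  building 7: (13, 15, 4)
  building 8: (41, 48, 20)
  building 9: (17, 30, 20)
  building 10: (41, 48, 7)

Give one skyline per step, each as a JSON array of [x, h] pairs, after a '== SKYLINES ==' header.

== SKYLINES ==
[[41,20],[45,0]]
[[41,20],[45,0]]
[[41,20],[45,0]]
[[14,20],[15,0],[41,20],[45,0]]
[[14,20],[15,0],[41,20],[45,0]]
[[14,20],[15,0],[41,20],[45,0],[48,20],[49,0]]
[[13,4],[14,20],[15,0],[41,20],[45,0],[48,20],[49,0]]
[[13,4],[14,20],[15,0],[41,20],[49,0]]
[[13,4],[14,20],[15,0],[17,20],[30,0],[41,20],[49,0]]
[[13,4],[14,20],[15,0],[17,20],[30,0],[41,20],[49,0]]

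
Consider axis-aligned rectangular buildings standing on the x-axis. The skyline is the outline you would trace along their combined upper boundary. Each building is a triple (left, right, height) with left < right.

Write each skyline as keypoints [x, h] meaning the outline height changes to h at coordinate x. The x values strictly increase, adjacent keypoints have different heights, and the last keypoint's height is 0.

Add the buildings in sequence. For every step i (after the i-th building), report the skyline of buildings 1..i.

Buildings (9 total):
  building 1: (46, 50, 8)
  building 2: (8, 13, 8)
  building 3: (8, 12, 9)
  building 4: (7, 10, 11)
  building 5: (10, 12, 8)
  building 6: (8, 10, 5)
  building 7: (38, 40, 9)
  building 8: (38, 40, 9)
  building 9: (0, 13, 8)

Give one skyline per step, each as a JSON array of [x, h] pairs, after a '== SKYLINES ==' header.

== SKYLINES ==
[[46,8],[50,0]]
[[8,8],[13,0],[46,8],[50,0]]
[[8,9],[12,8],[13,0],[46,8],[50,0]]
[[7,11],[10,9],[12,8],[13,0],[46,8],[50,0]]
[[7,11],[10,9],[12,8],[13,0],[46,8],[50,0]]
[[7,11],[10,9],[12,8],[13,0],[46,8],[50,0]]
[[7,11],[10,9],[12,8],[13,0],[38,9],[40,0],[46,8],[50,0]]
[[7,11],[10,9],[12,8],[13,0],[38,9],[40,0],[46,8],[50,0]]
[[0,8],[7,11],[10,9],[12,8],[13,0],[38,9],[40,0],[46,8],[50,0]]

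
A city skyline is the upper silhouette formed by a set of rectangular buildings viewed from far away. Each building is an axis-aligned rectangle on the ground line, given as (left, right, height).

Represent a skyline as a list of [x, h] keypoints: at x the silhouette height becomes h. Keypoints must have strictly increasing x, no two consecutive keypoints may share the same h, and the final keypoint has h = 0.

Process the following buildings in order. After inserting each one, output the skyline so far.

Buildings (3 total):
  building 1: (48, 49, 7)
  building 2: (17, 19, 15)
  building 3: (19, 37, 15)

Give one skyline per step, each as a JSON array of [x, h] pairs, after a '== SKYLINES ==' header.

== SKYLINES ==
[[48,7],[49,0]]
[[17,15],[19,0],[48,7],[49,0]]
[[17,15],[37,0],[48,7],[49,0]]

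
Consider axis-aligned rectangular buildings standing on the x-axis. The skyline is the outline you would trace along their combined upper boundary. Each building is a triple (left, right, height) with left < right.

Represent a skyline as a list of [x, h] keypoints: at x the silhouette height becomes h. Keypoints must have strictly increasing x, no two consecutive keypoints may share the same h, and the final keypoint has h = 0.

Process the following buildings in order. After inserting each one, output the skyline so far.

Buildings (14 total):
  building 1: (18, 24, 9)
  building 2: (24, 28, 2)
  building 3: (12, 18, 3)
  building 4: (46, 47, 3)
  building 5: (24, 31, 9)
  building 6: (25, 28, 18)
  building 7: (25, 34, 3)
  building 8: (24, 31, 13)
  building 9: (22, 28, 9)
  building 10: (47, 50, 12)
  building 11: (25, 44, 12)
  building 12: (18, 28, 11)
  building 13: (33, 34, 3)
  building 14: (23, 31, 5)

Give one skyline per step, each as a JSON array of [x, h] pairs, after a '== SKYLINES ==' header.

== SKYLINES ==
[[18,9],[24,0]]
[[18,9],[24,2],[28,0]]
[[12,3],[18,9],[24,2],[28,0]]
[[12,3],[18,9],[24,2],[28,0],[46,3],[47,0]]
[[12,3],[18,9],[31,0],[46,3],[47,0]]
[[12,3],[18,9],[25,18],[28,9],[31,0],[46,3],[47,0]]
[[12,3],[18,9],[25,18],[28,9],[31,3],[34,0],[46,3],[47,0]]
[[12,3],[18,9],[24,13],[25,18],[28,13],[31,3],[34,0],[46,3],[47,0]]
[[12,3],[18,9],[24,13],[25,18],[28,13],[31,3],[34,0],[46,3],[47,0]]
[[12,3],[18,9],[24,13],[25,18],[28,13],[31,3],[34,0],[46,3],[47,12],[50,0]]
[[12,3],[18,9],[24,13],[25,18],[28,13],[31,12],[44,0],[46,3],[47,12],[50,0]]
[[12,3],[18,11],[24,13],[25,18],[28,13],[31,12],[44,0],[46,3],[47,12],[50,0]]
[[12,3],[18,11],[24,13],[25,18],[28,13],[31,12],[44,0],[46,3],[47,12],[50,0]]
[[12,3],[18,11],[24,13],[25,18],[28,13],[31,12],[44,0],[46,3],[47,12],[50,0]]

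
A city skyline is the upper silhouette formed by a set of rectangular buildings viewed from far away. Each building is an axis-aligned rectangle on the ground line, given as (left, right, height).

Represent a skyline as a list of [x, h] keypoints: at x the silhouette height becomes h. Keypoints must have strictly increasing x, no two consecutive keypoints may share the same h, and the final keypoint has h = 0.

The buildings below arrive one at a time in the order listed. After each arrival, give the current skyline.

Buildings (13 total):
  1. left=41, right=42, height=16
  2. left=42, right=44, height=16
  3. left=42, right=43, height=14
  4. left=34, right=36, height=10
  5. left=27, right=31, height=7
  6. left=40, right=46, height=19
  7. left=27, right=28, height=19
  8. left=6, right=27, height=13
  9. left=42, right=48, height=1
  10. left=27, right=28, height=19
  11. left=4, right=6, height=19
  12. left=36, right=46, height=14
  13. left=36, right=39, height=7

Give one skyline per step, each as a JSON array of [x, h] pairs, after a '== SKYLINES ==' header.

== SKYLINES ==
[[41,16],[42,0]]
[[41,16],[44,0]]
[[41,16],[44,0]]
[[34,10],[36,0],[41,16],[44,0]]
[[27,7],[31,0],[34,10],[36,0],[41,16],[44,0]]
[[27,7],[31,0],[34,10],[36,0],[40,19],[46,0]]
[[27,19],[28,7],[31,0],[34,10],[36,0],[40,19],[46,0]]
[[6,13],[27,19],[28,7],[31,0],[34,10],[36,0],[40,19],[46,0]]
[[6,13],[27,19],[28,7],[31,0],[34,10],[36,0],[40,19],[46,1],[48,0]]
[[6,13],[27,19],[28,7],[31,0],[34,10],[36,0],[40,19],[46,1],[48,0]]
[[4,19],[6,13],[27,19],[28,7],[31,0],[34,10],[36,0],[40,19],[46,1],[48,0]]
[[4,19],[6,13],[27,19],[28,7],[31,0],[34,10],[36,14],[40,19],[46,1],[48,0]]
[[4,19],[6,13],[27,19],[28,7],[31,0],[34,10],[36,14],[40,19],[46,1],[48,0]]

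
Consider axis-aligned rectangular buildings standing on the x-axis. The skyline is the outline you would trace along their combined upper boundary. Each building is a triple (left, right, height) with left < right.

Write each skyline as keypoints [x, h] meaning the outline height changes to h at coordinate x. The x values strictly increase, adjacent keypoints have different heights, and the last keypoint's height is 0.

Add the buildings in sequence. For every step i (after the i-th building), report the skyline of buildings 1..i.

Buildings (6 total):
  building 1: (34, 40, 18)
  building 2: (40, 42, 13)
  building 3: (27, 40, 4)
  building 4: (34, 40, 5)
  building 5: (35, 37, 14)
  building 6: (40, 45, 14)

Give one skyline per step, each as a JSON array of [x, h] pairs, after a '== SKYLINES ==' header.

== SKYLINES ==
[[34,18],[40,0]]
[[34,18],[40,13],[42,0]]
[[27,4],[34,18],[40,13],[42,0]]
[[27,4],[34,18],[40,13],[42,0]]
[[27,4],[34,18],[40,13],[42,0]]
[[27,4],[34,18],[40,14],[45,0]]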